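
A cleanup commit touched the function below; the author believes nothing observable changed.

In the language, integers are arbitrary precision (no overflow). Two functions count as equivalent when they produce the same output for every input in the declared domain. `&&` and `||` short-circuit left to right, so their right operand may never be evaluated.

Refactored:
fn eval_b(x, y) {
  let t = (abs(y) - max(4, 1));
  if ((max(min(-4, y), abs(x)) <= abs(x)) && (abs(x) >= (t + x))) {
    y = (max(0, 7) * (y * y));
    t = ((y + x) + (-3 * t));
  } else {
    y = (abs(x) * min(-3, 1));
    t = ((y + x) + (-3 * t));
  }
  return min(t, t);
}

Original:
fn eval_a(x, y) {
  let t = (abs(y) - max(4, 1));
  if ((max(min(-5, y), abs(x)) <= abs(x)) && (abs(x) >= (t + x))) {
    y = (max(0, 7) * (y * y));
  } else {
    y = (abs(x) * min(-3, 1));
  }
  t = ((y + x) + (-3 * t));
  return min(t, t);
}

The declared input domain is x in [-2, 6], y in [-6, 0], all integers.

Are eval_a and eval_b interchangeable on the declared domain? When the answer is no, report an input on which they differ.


Equivalent. Although `-5` became `-4`, no input in the stated domain can expose it.
Across all 63 domain points the two functions coincide.
As a probe, take x=2, y=-6: eval_a runs t := 2 | ((max(min(-5, y), abs(x)) <= abs(x)) && (abs(x) >= (t + x))): false | y := -6 | t := -10 | result -10; eval_b runs t := 2 | ((max(min(-4, y), abs(x)) <= abs(x)) && (abs(x) >= (t + x))): false | y := -6 | t := -10 | result -10; both end at -10.
verdict: equivalent


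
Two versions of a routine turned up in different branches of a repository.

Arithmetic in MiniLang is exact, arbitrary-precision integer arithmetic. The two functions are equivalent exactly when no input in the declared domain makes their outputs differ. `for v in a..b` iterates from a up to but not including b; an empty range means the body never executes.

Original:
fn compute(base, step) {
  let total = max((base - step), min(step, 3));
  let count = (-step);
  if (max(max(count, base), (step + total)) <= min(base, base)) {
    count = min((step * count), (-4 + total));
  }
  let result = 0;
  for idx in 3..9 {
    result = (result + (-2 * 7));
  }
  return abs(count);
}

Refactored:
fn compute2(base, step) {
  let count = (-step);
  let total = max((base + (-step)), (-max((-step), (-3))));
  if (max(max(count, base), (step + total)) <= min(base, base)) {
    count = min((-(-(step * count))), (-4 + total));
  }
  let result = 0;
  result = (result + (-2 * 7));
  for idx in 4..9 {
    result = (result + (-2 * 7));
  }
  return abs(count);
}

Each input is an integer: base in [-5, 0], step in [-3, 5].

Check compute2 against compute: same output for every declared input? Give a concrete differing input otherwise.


The two versions differ — the changes include constant usage differs; and arithmetic usage differs; and min/max/abs usage differs; and loop structure differs; and statement counts differ.
One worked example (base=0, step=-2) — compute: total becomes 2; next count becomes 2; next (max(max(count, base), (step + total)) <= min(base, base)) evaluates to false; next result becomes 0; next at idx=3:; next result becomes -14; next at idx=4:; next result becomes -28; next at idx=5:; next result becomes -42; next at idx=6:; next result becomes -56; next at idx=7:; next result becomes -70; next at idx=8:; next result becomes -84; next final value 2; compute2: count becomes 2; next total becomes 2; next (max(max(count, base), (step + total)) <= min(base, base)) evaluates to false; next result becomes 0; next result becomes -14; next at idx=4:; next result becomes -28; next at idx=5:; next result becomes -42; next at idx=6:; next result becomes -56; next at idx=7:; next result becomes -70; next at idx=8:; next result becomes -84; next final value 2; agreement on 2.
Every one of the 54 inputs gives matching results.
verdict: equivalent


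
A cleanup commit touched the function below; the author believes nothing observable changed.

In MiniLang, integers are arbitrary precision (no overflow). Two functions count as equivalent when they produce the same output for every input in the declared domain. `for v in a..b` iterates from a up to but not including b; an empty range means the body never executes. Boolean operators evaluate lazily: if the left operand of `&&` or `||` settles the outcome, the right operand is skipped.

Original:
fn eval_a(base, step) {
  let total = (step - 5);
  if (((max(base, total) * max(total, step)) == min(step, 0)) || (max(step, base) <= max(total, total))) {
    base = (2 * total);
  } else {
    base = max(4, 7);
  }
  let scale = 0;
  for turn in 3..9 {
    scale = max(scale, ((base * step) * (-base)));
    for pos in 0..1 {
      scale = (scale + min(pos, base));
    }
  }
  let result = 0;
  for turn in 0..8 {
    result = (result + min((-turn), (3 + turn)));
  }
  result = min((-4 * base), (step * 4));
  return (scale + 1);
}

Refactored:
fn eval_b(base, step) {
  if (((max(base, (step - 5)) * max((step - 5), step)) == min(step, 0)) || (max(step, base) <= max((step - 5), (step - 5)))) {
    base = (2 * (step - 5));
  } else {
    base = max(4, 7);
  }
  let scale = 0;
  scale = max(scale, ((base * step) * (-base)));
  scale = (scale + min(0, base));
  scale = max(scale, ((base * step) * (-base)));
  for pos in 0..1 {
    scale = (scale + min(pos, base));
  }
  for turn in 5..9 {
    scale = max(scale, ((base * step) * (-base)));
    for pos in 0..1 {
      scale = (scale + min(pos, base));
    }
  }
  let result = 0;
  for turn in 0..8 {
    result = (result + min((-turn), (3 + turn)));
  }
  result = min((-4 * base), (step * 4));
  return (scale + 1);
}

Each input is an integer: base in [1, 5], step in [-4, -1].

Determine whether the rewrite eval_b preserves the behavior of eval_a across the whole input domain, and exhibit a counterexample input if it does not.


Reading the diff, among the changes: loop structure differs, min/max/abs usage differs, local variable names differ, arithmetic usage differs, constant usage differs, statement counts differ.
One worked example (base=2, step=-4) — eval_a: total=-9, then (((max(base, total) * max(total, step)) == min(step, 0)) || (max(step, base) <= max(total, total))) is false, then base=7, then scale=0, then (turn=3), then scale=196, then (pos=0), then scale=196, then (turn=4), then scale=196, then (pos=0), then scale=196, then (turn=5), then scale=196, then (pos=0), then scale=196, then (turn=6), then scale=196, then (pos=0), then scale=196, then (turn=7), then scale=196, then (pos=0), then scale=196, then (turn=8), then scale=196, then (pos=0), then scale=196, then result=0, then (turn=0), then result=0, then (turn=1), then result=-1, then (turn=2), then result=-3, then (turn=3), then result=-6, then (turn=4), then result=-10, then (turn=5), then result=-15, then (turn=6), then result=-21, then (turn=7), then result=-28, then result=-28, then returns 197; eval_b: (((max(base, (step - 5)) * max((step - 5), step)) == min(step, 0)) || (max(step, base) <= max((step - 5), (step - 5)))) is false, then base=7, then scale=0, then scale=196, then scale=196, then scale=196, then (pos=0), then scale=196, then (turn=5), then scale=196, then (pos=0), then scale=196, then (turn=6), then scale=196, then (pos=0), then scale=196, then (turn=7), then scale=196, then (pos=0), then scale=196, then (turn=8), then scale=196, then (pos=0), then scale=196, then result=0, then (turn=0), then result=0, then (turn=1), then result=-1, then (turn=2), then result=-3, then (turn=3), then result=-6, then (turn=4), then result=-10, then (turn=5), then result=-15, then (turn=6), then result=-21, then (turn=7), then result=-28, then result=-28, then returns 197; agreement on 197.
Checked all 20 inputs in the declared domain: the outputs agree on every one.
verdict: equivalent


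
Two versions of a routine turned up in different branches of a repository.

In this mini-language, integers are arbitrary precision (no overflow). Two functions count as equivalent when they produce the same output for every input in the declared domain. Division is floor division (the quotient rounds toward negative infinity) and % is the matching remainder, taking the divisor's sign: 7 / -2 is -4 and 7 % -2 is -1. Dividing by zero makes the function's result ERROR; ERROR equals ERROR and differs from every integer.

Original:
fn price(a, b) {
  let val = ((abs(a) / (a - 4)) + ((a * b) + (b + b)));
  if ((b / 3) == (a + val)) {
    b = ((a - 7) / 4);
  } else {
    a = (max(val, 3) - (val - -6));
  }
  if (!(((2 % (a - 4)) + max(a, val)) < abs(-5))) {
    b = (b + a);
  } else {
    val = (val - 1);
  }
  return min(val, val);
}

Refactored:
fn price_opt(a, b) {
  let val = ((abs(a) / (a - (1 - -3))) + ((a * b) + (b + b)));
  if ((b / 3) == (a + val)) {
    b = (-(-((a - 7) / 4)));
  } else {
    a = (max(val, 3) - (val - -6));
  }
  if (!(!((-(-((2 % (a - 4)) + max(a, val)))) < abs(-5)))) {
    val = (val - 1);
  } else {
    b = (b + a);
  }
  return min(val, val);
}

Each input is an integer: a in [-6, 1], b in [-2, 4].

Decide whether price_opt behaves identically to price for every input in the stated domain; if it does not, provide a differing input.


The two versions differ — the changes include arithmetic usage differs, plus boolean connective usage differs, plus constant usage differs.
As a probe, take a=0, b=4: price runs val = 8; ((b / 3) == (a + val)) -> false; a = -6; (!(((2 % (a - 4)) + max(a, val)) < abs(-5))) -> false; val = 7; return 7; price_opt runs val = 8; ((b / 3) == (a + val)) -> false; a = -6; (!(!((-(-((2 % (a - 4)) + max(a, val)))) < abs(-5)))) -> true; val = 7; return 7; both end at 7.
An exhaustive pass over the 56 declared inputs shows identical outputs.
verdict: equivalent


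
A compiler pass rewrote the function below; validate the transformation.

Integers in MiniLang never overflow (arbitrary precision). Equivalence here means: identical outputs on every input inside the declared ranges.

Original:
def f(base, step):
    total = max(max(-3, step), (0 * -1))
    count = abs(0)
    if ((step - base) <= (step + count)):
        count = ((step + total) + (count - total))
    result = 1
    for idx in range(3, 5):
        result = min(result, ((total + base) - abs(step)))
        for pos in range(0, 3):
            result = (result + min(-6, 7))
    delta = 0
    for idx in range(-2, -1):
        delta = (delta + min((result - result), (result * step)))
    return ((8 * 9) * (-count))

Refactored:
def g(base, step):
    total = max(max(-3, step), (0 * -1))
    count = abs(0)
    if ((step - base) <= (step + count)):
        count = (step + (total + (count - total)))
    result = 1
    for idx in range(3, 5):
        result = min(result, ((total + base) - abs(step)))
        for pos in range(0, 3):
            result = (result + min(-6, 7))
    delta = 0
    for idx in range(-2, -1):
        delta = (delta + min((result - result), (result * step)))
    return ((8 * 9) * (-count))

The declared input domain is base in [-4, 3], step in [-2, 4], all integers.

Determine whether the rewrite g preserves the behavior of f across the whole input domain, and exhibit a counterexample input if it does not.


The two versions differ — the changes include same computation, different form.
Tracing base=2, step=1: f: total becomes 1; next count becomes 0; next ((step - base) <= (step + count)) evaluates to true; next count becomes 1; next result becomes 1; next at idx=3:; next result becomes 1; next at pos=0:; next result becomes -5; next at pos=1:; next result becomes -11; next at pos=2:; next result becomes -17; next at idx=4:; next result becomes -17; next at pos=0:; next result becomes -23; next at pos=1:; next result becomes -29; next at pos=2:; next result becomes -35; next delta becomes 0; next at idx=-2:; next delta becomes -35; next final value -72 | g: total becomes 1; next count becomes 0; next ((step - base) <= (step + count)) evaluates to true; next count becomes 1; next result becomes 1; next at idx=3:; next result becomes 1; next at pos=0:; next result becomes -5; next at pos=1:; next result becomes -11; next at pos=2:; next result becomes -17; next at idx=4:; next result becomes -17; next at pos=0:; next result becomes -23; next at pos=1:; next result becomes -29; next at pos=2:; next result becomes -35; next delta becomes 0; next at idx=-2:; next delta becomes -35; next final value -72 — matching result -72.
Every one of the 56 inputs gives matching results.
verdict: equivalent


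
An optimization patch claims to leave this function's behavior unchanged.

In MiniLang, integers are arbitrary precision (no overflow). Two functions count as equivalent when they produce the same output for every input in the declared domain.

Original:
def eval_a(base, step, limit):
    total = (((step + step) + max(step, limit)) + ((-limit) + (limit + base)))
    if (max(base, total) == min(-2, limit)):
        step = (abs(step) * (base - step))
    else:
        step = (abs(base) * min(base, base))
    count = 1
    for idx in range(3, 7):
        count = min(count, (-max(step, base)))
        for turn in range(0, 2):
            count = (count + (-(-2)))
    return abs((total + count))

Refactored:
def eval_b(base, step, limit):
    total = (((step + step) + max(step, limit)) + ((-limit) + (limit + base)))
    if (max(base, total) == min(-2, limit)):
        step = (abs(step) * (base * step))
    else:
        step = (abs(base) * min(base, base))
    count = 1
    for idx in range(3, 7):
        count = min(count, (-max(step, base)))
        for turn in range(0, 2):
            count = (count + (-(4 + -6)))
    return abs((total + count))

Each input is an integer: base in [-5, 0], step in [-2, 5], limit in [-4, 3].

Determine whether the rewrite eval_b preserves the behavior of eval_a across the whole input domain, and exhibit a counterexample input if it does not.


Input base=-4, step=-2, limit=-4: 2 from eval_a versus 22 from eval_b.
verdict: not equivalent; witness: base=-4, step=-2, limit=-4


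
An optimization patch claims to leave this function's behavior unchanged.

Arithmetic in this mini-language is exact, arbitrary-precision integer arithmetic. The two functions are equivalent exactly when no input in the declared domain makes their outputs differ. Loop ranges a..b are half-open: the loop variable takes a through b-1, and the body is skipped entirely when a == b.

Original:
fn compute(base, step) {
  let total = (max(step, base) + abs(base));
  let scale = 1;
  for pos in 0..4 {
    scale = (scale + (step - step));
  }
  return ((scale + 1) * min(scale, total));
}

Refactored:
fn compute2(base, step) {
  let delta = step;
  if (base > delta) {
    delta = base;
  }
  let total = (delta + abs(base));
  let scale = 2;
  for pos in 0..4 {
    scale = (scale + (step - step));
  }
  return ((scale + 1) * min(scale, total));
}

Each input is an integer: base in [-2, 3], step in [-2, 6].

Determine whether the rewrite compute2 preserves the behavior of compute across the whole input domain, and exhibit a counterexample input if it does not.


Try base=-2, step=-1.
compute: total = 1; scale = 1; [pos=0]; scale = 1; [pos=1]; scale = 1; [pos=2]; scale = 1; [pos=3]; scale = 1; return 2
compute2: delta = -1; (base > delta) -> false; total = 1; scale = 2; [pos=0]; scale = 2; [pos=1]; scale = 2; [pos=2]; scale = 2; [pos=3]; scale = 2; return 3
2 against 3: the behavior changed.
verdict: not equivalent; witness: base=-2, step=-1


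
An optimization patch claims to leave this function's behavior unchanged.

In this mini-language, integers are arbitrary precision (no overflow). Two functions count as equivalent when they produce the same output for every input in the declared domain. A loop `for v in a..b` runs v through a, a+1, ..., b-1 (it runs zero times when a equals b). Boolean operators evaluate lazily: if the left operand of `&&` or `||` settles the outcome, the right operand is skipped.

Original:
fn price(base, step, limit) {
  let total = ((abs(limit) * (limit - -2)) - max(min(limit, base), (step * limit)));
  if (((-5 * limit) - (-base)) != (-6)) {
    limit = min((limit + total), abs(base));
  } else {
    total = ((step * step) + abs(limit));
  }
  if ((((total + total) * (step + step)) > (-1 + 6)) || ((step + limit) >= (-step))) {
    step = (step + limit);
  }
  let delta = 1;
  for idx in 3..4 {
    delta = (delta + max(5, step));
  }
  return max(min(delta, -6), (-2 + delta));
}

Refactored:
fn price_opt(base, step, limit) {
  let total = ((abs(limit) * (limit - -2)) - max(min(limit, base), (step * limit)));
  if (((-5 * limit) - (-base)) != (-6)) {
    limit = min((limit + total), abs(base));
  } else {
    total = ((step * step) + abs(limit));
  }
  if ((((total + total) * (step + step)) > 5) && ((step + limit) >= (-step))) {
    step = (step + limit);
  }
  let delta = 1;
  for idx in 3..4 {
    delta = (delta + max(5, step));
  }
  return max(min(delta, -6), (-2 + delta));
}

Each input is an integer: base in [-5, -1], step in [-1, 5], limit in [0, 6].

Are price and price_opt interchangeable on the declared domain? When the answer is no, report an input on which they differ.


Take base=-5, step=4, limit=2.
price: total = 0; (((-5 * limit) - (-base)) != (-6)) -> true; limit = 2; ((((total + total) * (step + step)) > (-1 + 6)) || ((step + limit) >= (-step))) -> true; step = 6; delta = 1; [idx=3]; delta = 7; return 5
price_opt: total = 0; (((-5 * limit) - (-base)) != (-6)) -> true; limit = 2; ((((total + total) * (step + step)) > 5) && ((step + limit) >= (-step))) -> false; delta = 1; [idx=3]; delta = 6; return 4
5 vs 4 — the two versions disagree here.
verdict: not equivalent; witness: base=-5, step=4, limit=2


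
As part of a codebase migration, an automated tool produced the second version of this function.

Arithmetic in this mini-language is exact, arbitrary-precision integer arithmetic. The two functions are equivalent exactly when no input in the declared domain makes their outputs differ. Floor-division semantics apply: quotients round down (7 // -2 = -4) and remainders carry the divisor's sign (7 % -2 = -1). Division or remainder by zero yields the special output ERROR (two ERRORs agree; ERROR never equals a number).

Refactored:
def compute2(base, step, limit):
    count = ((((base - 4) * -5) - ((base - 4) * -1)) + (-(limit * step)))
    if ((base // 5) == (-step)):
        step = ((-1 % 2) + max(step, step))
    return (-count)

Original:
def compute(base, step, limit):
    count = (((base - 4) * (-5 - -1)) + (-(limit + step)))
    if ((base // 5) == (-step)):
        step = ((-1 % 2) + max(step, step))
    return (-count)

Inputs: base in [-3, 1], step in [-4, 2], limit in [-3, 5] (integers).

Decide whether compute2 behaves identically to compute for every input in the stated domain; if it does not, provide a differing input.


Input base=-3, step=-4, limit=-3: -35 from compute versus -16 from compute2.
verdict: not equivalent; witness: base=-3, step=-4, limit=-3


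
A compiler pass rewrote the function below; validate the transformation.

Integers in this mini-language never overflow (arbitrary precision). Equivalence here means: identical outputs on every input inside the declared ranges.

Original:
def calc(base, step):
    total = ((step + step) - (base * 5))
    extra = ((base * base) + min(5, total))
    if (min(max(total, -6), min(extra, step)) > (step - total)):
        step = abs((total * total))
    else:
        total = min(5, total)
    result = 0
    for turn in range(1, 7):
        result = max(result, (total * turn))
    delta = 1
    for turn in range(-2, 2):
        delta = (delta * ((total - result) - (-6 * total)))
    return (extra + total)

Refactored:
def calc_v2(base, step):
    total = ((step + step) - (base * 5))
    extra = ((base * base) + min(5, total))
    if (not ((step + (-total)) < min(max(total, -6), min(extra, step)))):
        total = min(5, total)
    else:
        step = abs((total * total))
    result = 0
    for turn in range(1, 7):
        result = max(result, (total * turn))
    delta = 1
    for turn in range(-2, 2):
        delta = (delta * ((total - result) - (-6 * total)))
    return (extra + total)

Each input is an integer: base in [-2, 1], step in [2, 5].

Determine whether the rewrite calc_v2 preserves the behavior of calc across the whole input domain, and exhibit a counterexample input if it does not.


Reading the diff, among the changes: comparison usage differs, arithmetic usage differs, boolean connective usage differs.
Tracing base=-2, step=2: calc: total = 14; extra = 9; (min(max(total, -6), min(extra, step)) > (step - total)) -> true; step = 196; result = 0; [turn=1]; result = 14; [turn=2]; result = 28; [turn=3]; result = 42; [turn=4]; result = 56; [turn=5]; result = 70; [turn=6]; result = 84; delta = 1; [turn=-2]; delta = 14; [turn=-1]; delta = 196; [turn=0]; delta = 2744; [turn=1]; delta = 38416; return 23 | calc_v2: total = 14; extra = 9; (not ((step + (-total)) < min(max(total, -6), min(extra, step)))) -> false; step = 196; result = 0; [turn=1]; result = 14; [turn=2]; result = 28; [turn=3]; result = 42; [turn=4]; result = 56; [turn=5]; result = 70; [turn=6]; result = 84; delta = 1; [turn=-2]; delta = 14; [turn=-1]; delta = 196; [turn=0]; delta = 2744; [turn=1]; delta = 38416; return 23 — matching result 23.
Across all 16 domain points the two functions coincide.
verdict: equivalent


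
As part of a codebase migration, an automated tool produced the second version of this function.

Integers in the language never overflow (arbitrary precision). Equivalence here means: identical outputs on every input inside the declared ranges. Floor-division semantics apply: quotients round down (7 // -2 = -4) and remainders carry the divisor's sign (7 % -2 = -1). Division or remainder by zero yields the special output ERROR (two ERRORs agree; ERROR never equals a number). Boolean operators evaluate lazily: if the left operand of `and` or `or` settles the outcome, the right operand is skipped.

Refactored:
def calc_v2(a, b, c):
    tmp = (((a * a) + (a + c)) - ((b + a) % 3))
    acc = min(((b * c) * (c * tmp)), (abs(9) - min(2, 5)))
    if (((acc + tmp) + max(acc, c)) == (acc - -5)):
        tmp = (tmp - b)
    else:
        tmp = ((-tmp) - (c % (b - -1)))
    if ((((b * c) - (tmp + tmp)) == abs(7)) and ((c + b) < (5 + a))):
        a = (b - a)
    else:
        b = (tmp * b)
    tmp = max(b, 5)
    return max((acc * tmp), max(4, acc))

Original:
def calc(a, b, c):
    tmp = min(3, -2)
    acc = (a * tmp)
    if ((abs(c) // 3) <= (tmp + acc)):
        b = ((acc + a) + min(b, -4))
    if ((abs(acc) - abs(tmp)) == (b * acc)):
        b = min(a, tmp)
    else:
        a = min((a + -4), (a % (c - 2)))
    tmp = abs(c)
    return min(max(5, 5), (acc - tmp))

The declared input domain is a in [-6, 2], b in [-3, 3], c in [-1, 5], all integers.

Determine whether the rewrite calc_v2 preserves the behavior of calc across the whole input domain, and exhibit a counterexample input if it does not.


On input a=-6, b=-3, c=-1, calc returns 5 while calc_v2 returns 4.
verdict: not equivalent; witness: a=-6, b=-3, c=-1


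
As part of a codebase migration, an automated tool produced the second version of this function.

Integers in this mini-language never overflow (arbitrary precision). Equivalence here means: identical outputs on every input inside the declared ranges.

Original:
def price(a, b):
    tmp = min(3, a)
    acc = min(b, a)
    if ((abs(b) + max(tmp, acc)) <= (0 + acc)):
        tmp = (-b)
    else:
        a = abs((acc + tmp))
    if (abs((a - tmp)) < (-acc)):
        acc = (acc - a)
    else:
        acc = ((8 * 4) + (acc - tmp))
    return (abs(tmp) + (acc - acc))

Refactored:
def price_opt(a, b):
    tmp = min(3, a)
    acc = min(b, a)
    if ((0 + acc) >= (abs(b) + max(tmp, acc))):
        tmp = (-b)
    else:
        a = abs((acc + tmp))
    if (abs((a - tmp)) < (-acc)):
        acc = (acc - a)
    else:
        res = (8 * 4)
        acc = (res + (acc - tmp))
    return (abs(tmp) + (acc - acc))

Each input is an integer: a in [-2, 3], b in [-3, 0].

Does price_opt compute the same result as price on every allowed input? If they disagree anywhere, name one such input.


This is a faithful refactor — statement counts differ, and comparison usage differs, and local variable names differ, but the computed results match everywhere.
As a probe, take a=1, b=-1: price runs tmp becomes 1; next acc becomes -1; next ((abs(b) + max(tmp, acc)) <= (0 + acc)) evaluates to false; next a becomes 0; next (abs((a - tmp)) < (-acc)) evaluates to false; next acc becomes 30; next final value 1; price_opt runs tmp becomes 1; next acc becomes -1; next ((0 + acc) >= (abs(b) + max(tmp, acc))) evaluates to false; next a becomes 0; next (abs((a - tmp)) < (-acc)) evaluates to false; next res becomes 32; next acc becomes 30; next final value 1; both end at 1.
Checked all 24 inputs in the declared domain: the outputs agree on every one.
verdict: equivalent


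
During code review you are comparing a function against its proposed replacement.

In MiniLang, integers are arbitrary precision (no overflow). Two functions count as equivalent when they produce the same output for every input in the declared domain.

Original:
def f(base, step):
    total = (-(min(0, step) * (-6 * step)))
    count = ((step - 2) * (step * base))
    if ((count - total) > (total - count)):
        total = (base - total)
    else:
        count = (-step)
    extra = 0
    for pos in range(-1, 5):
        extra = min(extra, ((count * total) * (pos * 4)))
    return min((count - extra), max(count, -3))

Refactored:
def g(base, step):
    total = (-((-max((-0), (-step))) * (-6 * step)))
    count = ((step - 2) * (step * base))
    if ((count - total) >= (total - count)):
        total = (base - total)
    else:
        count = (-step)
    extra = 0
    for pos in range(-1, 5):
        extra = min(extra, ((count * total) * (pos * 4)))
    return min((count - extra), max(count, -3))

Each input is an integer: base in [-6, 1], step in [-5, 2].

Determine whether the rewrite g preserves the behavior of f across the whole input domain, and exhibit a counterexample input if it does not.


The rewrite breaks on base=-6, step=2, where the results are -2 and 0.
f: total := 0 | count := 0 | ((count - total) > (total - count)): false | count := -2 | extra := 0 | iter pos=-1: | extra := 0 | iter pos=0: | extra := 0 | iter pos=1: | extra := 0 | iter pos=2: | extra := 0 | iter pos=3: | extra := 0 | iter pos=4: | extra := 0 | result -2
g: total := 0 | count := 0 | ((count - total) >= (total - count)): true | total := -6 | extra := 0 | iter pos=-1: | extra := 0 | iter pos=0: | extra := 0 | iter pos=1: | extra := 0 | iter pos=2: | extra := 0 | iter pos=3: | extra := 0 | iter pos=4: | extra := 0 | result 0
verdict: not equivalent; witness: base=-6, step=2


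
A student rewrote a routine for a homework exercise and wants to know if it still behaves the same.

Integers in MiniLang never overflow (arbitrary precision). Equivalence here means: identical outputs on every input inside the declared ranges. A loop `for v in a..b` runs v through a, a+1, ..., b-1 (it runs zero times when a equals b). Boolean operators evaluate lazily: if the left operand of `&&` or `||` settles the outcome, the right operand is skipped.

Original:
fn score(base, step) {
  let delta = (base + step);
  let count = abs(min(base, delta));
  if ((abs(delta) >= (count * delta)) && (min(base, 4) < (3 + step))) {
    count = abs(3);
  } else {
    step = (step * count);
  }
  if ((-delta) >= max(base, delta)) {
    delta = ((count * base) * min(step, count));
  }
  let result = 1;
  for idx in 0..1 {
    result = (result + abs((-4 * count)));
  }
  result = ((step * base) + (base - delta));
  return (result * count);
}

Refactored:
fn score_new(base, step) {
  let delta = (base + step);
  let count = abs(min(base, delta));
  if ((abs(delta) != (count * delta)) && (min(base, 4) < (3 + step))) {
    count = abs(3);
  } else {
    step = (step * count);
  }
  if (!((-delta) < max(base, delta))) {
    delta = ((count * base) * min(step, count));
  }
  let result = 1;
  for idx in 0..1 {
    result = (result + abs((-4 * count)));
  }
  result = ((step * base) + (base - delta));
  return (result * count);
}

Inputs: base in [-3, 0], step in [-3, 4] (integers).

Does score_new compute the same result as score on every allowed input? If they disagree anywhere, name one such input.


Consider the input base=-3, step=3.
score: delta = 0; count = 3; ((abs(delta) >= (count * delta)) && (min(base, 4) < (3 + step))) -> true; count = 3; ((-delta) >= max(base, delta)) -> true; delta = -27; result = 1; [idx=0]; result = 13; result = 15; return 45
score_new: delta = 0; count = 3; ((abs(delta) != (count * delta)) && (min(base, 4) < (3 + step))) -> false; step = 9; (!((-delta) < max(base, delta))) -> true; delta = -27; result = 1; [idx=0]; result = 13; result = -3; return -9
45 against -9: the behavior changed.
verdict: not equivalent; witness: base=-3, step=3


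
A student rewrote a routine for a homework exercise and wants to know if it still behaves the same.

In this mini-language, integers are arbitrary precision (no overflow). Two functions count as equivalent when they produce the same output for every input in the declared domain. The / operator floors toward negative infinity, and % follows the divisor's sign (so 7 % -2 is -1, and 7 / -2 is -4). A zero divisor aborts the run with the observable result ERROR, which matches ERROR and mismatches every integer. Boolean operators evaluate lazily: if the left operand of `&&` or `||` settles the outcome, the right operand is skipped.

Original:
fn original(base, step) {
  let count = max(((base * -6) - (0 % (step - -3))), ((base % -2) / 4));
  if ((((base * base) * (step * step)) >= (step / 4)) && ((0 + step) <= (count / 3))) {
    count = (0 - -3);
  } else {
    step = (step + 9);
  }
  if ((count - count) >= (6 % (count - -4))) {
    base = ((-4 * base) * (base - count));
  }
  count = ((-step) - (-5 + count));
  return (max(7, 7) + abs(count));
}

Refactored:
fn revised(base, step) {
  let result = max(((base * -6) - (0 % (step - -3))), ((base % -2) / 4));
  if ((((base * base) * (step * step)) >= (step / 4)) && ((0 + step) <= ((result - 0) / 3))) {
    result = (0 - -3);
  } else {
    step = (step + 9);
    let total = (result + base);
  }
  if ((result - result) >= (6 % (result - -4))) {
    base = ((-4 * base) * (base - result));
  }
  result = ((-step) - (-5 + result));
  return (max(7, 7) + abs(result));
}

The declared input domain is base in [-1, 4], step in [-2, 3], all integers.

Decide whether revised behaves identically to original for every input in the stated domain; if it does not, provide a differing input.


Side by side, the visible changes include: constant usage differs, statement counts differ, local variable names differ, arithmetic usage differs.
As a probe, take base=-1, step=-2: original runs count=6, then ((((base * base) * (step * step)) >= (step / 4)) && ((0 + step) <= (count / 3))) is true, then count=3, then ((count - count) >= (6 % (count - -4))) is false, then count=4, then returns 11; revised runs result=6, then ((((base * base) * (step * step)) >= (step / 4)) && ((0 + step) <= ((result - 0) / 3))) is true, then result=3, then ((result - result) >= (6 % (result - -4))) is false, then result=4, then returns 11; both end at 11.
Across all 36 domain points the two functions coincide.
verdict: equivalent


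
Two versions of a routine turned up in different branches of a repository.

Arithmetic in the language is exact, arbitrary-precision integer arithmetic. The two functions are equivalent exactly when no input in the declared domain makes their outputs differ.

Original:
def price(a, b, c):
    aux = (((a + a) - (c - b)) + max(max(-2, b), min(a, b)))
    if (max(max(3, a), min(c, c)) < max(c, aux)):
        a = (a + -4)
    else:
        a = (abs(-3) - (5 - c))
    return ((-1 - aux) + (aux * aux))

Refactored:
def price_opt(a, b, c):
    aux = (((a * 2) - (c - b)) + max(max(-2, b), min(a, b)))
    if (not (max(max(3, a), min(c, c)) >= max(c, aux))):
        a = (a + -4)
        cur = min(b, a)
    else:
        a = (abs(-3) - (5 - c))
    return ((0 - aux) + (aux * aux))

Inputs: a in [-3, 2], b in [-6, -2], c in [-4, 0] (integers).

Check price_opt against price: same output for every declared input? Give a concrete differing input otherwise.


At a=-3, b=-6, c=-4: price gives 109, price_opt gives 110.
verdict: not equivalent; witness: a=-3, b=-6, c=-4


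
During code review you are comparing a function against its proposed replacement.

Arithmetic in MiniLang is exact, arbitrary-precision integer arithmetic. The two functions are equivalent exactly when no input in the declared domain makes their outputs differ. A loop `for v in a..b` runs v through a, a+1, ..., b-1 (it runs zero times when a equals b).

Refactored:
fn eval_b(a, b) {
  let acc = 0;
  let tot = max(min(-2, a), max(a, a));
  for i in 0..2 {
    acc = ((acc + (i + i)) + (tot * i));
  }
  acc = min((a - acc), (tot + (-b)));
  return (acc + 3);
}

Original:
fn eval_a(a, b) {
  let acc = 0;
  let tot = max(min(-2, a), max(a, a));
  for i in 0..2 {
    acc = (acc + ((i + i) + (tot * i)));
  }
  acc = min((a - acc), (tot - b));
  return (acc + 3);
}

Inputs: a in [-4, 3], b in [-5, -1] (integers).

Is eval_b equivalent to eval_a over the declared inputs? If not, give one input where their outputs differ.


This is a faithful refactor — arithmetic usage differs, but the computed results match everywhere.
Spot check at a=0, b=-4 — eval_a: acc = 0; tot = 0; [i=0]; acc = 0; [i=1]; acc = 2; acc = -2; return 1. eval_b: acc = 0; tot = 0; [i=0]; acc = 0; [i=1]; acc = 2; acc = -2; return 1. Both give 1.
Every one of the 40 inputs gives matching results.
verdict: equivalent


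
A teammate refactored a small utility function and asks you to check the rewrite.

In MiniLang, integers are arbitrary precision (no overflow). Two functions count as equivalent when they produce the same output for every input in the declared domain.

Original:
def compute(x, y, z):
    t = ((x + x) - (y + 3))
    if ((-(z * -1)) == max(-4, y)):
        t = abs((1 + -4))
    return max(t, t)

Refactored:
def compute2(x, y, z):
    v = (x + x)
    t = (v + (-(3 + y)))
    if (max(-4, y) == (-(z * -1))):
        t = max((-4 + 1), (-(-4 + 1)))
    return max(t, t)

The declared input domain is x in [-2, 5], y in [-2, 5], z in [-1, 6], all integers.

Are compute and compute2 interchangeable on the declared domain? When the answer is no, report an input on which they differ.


This is a faithful refactor — constant usage differs, plus arithmetic usage differs, plus local variable names differ, plus statement counts differ, plus min/max/abs usage differs, but the computed results match everywhere.
Spot check at x=-2, y=3, z=1 — compute: t := -10 | ((-(z * -1)) == max(-4, y)): false | result -10. compute2: v := -4 | t := -10 | (max(-4, y) == (-(z * -1))): false | result -10. Both give -10.
Every one of the 512 inputs gives matching results.
verdict: equivalent


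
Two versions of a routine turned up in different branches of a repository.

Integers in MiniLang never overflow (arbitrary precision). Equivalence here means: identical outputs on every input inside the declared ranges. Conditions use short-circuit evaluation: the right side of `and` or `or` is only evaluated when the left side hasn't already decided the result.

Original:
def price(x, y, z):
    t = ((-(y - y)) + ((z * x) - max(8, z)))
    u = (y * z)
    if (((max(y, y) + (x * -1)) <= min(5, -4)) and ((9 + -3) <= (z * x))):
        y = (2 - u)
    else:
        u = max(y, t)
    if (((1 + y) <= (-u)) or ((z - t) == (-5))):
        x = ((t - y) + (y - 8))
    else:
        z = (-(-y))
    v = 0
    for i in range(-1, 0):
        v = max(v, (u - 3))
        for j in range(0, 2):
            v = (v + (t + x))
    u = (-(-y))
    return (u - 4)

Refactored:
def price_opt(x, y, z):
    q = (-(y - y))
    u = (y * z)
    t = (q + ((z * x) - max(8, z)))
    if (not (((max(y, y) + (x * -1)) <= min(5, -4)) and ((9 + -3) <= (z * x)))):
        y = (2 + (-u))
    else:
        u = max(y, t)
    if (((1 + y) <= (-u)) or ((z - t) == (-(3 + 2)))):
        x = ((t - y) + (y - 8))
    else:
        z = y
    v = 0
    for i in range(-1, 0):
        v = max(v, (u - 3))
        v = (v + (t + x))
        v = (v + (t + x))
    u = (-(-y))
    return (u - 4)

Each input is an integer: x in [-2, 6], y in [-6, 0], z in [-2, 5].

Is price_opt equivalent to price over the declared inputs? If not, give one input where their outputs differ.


Not equivalent: x=-2, y=-6, z=-2 separates them (-10 vs -14).
price: t becomes -4; next u becomes 12; next (((max(y, y) + (x * -1)) <= min(5, -4)) and ((9 + -3) <= (z * x))) evaluates to false; next u becomes -4; next (((1 + y) <= (-u)) or ((z - t) == (-5))) evaluates to true; next x becomes -12; next v becomes 0; next at i=-1:; next v becomes 0; next at j=0:; next v becomes -16; next at j=1:; next v becomes -32; next u becomes -6; next final value -10
price_opt: q becomes 0; next u becomes 12; next t becomes -4; next (not (((max(y, y) + (x * -1)) <= min(5, -4)) and ((9 + -3) <= (z * x)))) evaluates to true; next y becomes -10; next (((1 + y) <= (-u)) or ((z - t) == (-(3 + 2)))) evaluates to false; next z becomes -10; next v becomes 0; next at i=-1:; next v becomes 9; next v becomes 3; next v becomes -3; next u becomes -10; next final value -14
verdict: not equivalent; witness: x=-2, y=-6, z=-2


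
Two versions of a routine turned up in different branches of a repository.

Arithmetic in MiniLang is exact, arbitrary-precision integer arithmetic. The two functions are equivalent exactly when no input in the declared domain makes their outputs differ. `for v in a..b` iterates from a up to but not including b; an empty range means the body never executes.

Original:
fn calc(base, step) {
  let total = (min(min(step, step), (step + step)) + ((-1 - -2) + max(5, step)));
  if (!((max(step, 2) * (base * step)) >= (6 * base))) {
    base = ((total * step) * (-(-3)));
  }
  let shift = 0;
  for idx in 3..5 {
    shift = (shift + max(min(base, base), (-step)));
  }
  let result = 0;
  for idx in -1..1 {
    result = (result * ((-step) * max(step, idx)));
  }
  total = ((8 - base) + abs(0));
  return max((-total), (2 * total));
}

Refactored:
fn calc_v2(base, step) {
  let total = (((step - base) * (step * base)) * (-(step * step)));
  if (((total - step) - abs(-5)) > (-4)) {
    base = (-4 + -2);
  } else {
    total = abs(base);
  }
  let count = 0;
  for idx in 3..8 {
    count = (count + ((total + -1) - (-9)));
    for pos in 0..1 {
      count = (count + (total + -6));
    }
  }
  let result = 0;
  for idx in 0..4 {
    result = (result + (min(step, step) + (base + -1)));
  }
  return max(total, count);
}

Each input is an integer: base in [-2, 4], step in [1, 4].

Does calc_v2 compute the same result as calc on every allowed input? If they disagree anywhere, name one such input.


Take base=-2, step=1.
calc: total = 7; (!((max(step, 2) * (base * step)) >= (6 * base))) -> false; shift = 0; [idx=3]; shift = -1; [idx=4]; shift = -2; result = 0; [idx=-1]; result = 0; [idx=0]; result = 0; total = 10; return 20
calc_v2: total = 6; (((total - step) - abs(-5)) > (-4)) -> true; base = -6; count = 0; [idx=3]; count = 14; [pos=0]; count = 14; [idx=4]; count = 28; [pos=0]; count = 28; [idx=5]; count = 42; [pos=0]; count = 42; [idx=6]; count = 56; [pos=0]; count = 56; [idx=7]; count = 70; [pos=0]; count = 70; result = 0; [idx=0]; result = -6; [idx=1]; result = -12; [idx=2]; result = -18; [idx=3]; result = -24; return 70
20 vs 70 — the two versions disagree here.
verdict: not equivalent; witness: base=-2, step=1


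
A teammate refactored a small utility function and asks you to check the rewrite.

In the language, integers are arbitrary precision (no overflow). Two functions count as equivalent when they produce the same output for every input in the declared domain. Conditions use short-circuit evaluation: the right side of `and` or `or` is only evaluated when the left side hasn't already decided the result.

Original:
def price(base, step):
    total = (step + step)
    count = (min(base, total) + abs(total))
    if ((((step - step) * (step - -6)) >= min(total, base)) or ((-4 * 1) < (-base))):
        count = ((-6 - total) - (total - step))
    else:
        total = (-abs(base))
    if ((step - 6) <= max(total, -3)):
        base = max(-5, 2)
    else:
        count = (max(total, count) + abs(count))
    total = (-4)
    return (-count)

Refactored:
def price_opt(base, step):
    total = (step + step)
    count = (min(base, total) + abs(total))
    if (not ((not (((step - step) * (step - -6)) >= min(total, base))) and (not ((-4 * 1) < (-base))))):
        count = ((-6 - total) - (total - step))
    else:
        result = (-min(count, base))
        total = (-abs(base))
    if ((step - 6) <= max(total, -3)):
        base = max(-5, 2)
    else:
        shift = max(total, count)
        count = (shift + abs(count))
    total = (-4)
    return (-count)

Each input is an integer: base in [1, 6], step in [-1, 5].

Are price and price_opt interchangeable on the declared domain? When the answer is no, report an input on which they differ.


Reading the diff, among the changes: statement counts differ; also boolean connective usage differs; also local variable names differ; also min/max/abs usage differs.
Tracing base=5, step=3: price: total = 6; count = 11; ((((step - step) * (step - -6)) >= min(total, base)) or ((-4 * 1) < (-base))) -> false; total = -5; ((step - 6) <= max(total, -3)) -> true; base = 2; total = -4; return -11 | price_opt: total = 6; count = 11; (not ((not (((step - step) * (step - -6)) >= min(total, base))) and (not ((-4 * 1) < (-base))))) -> false; result = -5; total = -5; ((step - 6) <= max(total, -3)) -> true; base = 2; total = -4; return -11 — matching result -11.
Sweeping the whole domain (42 inputs) finds no disagreement.
verdict: equivalent
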